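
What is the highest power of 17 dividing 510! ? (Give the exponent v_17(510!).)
v_17(510!) = 31

Legendre's formula: v_p(n!) = Σ_{k ≥ 1} ⌊n / p^k⌋. For p = 17, n = 510, the terms are:
  ⌊510/17^1⌋ = ⌊510/17⌋ = 30
  ⌊510/17^2⌋ = ⌊510/289⌋ = 1
(the next term ⌊510/17^3⌋ = 0, terminating the sum). Summing: v_17(510!) = 30 + 1 = 31.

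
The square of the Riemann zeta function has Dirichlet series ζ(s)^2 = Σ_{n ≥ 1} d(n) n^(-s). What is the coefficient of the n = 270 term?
d(270) = 16

ζ(s)^2 = (Σ 1/m^s)(Σ 1/k^s). The coefficient of 1/n^s in the product is the number of ordered pairs (m, k) with mk = n, which equals d(n). For n = 270, divisors are [1, 2, 3, 5, 6, 9, 10, 15, 18, 27, 30, 45, 54, 90, 135, 270], so d(270) = 16.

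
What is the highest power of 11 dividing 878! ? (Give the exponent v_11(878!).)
v_11(878!) = 86

Legendre's formula: v_p(n!) = Σ_{k ≥ 1} ⌊n / p^k⌋. For p = 11, n = 878, the terms are:
  ⌊878/11^1⌋ = ⌊878/11⌋ = 79
  ⌊878/11^2⌋ = ⌊878/121⌋ = 7
(the next term ⌊878/11^3⌋ = 0, terminating the sum). Summing: v_11(878!) = 79 + 7 = 86.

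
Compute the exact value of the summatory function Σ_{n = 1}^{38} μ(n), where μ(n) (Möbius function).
Σ_{n ≤ 38} μ(n) = -1

Compute μ(n) for each 1 ≤ n ≤ 38: μ(1) = 1, μ(2) = -1, μ(3) = -1, μ(4) = 0, μ(5) = -1, μ(6) = 1, μ(7) = -1, μ(8) = 0, μ(9) = 0, μ(10) = 1, μ(11) = -1, μ(12) = 0, μ(13) = -1, μ(14) = 1, μ(15) = 1, μ(16) = 0, μ(17) = -1, μ(18) = 0, μ(19) = -1, μ(20) = 0, μ(21) = 1, μ(22) = 1, μ(23) = -1, μ(24) = 0, μ(25) = 0, μ(26) = 1, μ(27) = 0, μ(28) = 0, μ(29) = -1, μ(30) = -1, μ(31) = -1, μ(32) = 0, μ(33) = 1, μ(34) = 1, μ(35) = 1, μ(36) = 0, μ(37) = -1, μ(38) = 1. Summing all 38 values: -1. (Mertens function M(x) = Σ_{n ≤ x} μ(n); on average M(x) should be small (PNT ⟺ M(x) = o(x)).)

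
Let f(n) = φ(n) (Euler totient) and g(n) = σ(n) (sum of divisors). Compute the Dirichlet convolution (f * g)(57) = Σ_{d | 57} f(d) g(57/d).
(φ * σ)(57) = 228

Divisors of 57: [1, 3, 19, 57]. For each d | 57:
  d = 1: φ(1) · σ(57/1) = 1 · 80 = 80
  d = 3: φ(3) · σ(57/3) = 2 · 20 = 40
  d = 19: φ(19) · σ(57/19) = 18 · 4 = 72
  d = 57: φ(57) · σ(57/57) = 36 · 1 = 36
Summing: (φ * σ)(57) = 80 + 40 + 72 + 36 = 228.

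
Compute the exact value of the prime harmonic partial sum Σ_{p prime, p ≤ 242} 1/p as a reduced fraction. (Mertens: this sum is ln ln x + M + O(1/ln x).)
Σ 1/p = 506873196134241441348690763593294873492730445394823722837469097176314709804649267964680634478659521/256041159035492609053110100510385311995538591998443060216114576417920917800321526504084465112487730

π(242) = 53, so the primes ≤ 242 are [2, 3, 5, 7, 11, 13, 17, 19, 23, 29, 31, 37, 41, 43, 47, 53, 59, 61, 67, 71, 73, 79, 83, 89, 97, 101, 103, 107, 109, 113, 127, 131, 137, 139, 149, 151, 157, 163, 167, 173, 179, 181, 191, 193, 197, 199, 211, 223, 227, 229, 233, 239, 241]. Summing 1/p over these primes: 506873196134241441348690763593294873492730445394823722837469097176314709804649267964680634478659521/256041159035492609053110100510385311995538591998443060216114576417920917800321526504084465112487730 ≈ 1.9797. Mertens estimate ln ln(242) + 0.2615 ≈ 1.9642.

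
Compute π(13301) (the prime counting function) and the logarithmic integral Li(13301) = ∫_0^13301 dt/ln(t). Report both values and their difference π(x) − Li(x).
π(13301) = 1579;  Li(13301) ≈ 1598.85;  π(x) − Li(x) ≈ -19.85.

Direct count of primes ≤ 13301 gives π(13301) = 1579. Numerical evaluation of the logarithmic integral gives Li(13301) ≈ 1598.85. The difference π(x) − Li(x) ≈ -19.85 is typically negative for small/moderate x (Li(x) overestimates), though Littlewood's theorem shows this sign changes infinitely often.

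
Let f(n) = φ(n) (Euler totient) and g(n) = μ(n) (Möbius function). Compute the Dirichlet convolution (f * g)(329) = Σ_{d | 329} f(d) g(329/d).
(φ * μ)(329) = 225

Divisors of 329: [1, 7, 47, 329]. For each d | 329:
  d = 1: φ(1) · μ(329/1) = 1 · 1 = 1
  d = 7: φ(7) · μ(329/7) = 6 · -1 = -6
  d = 47: φ(47) · μ(329/47) = 46 · -1 = -46
  d = 329: φ(329) · μ(329/329) = 276 · 1 = 276
Summing: (φ * μ)(329) = 1 + -6 + -46 + 276 = 225.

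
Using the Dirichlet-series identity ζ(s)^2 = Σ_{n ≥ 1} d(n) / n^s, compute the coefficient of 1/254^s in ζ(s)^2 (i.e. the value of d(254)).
d(254) = 4

ζ(s)^2 = (Σ 1/m^s)(Σ 1/k^s). The coefficient of 1/n^s in the product is the number of ordered pairs (m, k) with mk = n, which equals d(n). For n = 254, divisors are [1, 2, 127, 254], so d(254) = 4.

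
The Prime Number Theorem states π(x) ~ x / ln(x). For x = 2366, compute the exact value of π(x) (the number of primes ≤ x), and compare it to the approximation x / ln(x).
π(2366) = 350;  x/ln(x) ≈ 304.55;  relative error ≈ 12.99%.

Directly count primes up to 2366: π(2366) = 350. The PNT approximation gives 2366/ln(2366) ≈ 2366/7.76896 ≈ 304.55. Relative error (π(x) − x/ln(x)) / π(x) ≈ 12.99%; the approximation is known to undercount slightly (Li(x) is a better estimate).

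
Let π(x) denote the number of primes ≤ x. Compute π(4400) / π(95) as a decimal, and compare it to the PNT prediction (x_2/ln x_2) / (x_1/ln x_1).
π(4400)/π(95) = 599/24 ≈ 24.9583;  PNT prediction ≈ 25.1409.

π(95) = 24 and π(4400) = 599, so π(4400)/π(95) ≈ 24.9583. The PNT-predicted ratio is (4400/ln(4400)) / (95/ln(95)) ≈ 25.1409. The two agree to within a few percent, as expected.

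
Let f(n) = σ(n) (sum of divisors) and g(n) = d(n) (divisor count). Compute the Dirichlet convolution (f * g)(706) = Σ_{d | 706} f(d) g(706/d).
(σ * d)(706) = 1780

Divisors of 706: [1, 2, 353, 706]. For each d | 706:
  d = 1: σ(1) · d(706/1) = 1 · 4 = 4
  d = 2: σ(2) · d(706/2) = 3 · 2 = 6
  d = 353: σ(353) · d(706/353) = 354 · 2 = 708
  d = 706: σ(706) · d(706/706) = 1062 · 1 = 1062
Summing: (σ * d)(706) = 4 + 6 + 708 + 1062 = 1780.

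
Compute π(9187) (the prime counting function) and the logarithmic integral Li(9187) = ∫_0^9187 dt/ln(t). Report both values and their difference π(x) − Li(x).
π(9187) = 1139;  Li(9187) ≈ 1157.46;  π(x) − Li(x) ≈ -18.46.

Direct count of primes ≤ 9187 gives π(9187) = 1139. Numerical evaluation of the logarithmic integral gives Li(9187) ≈ 1157.46. The difference π(x) − Li(x) ≈ -18.46 is typically negative for small/moderate x (Li(x) overestimates), though Littlewood's theorem shows this sign changes infinitely often.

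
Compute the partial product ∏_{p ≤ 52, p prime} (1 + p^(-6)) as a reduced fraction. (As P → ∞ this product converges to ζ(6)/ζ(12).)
∏ = 862155056480201047883460386910418315829132841121015872043175453729006428800800000/847666095717512475523225986389496867701830685289319692004055511811488189213173229

The primes p ≤ 52 are [2, 3, 5, 7, 11, 13, 17, 19, 23, 29, 31, 37, 41, 43, 47]. For each, (1 + 1/p^6) = (p^6 + 1)/p^6. Multiplying these fractions over p ∈ [2, 3, 5, 7, 11, 13, 17, 19, 23, 29, 31, 37, 41, 43, 47] gives 862155056480201047883460386910418315829132841121015872043175453729006428800800000/847666095717512475523225986389496867701830685289319692004055511811488189213173229. (In the limit P → ∞ this tends to ζ(6)/ζ(12).)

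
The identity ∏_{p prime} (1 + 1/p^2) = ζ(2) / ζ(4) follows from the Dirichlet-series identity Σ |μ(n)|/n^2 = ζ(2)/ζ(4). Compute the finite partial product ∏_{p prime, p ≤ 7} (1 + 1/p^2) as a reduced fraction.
∏ = 650/441

The primes p ≤ 7 are [2, 3, 5, 7]. For each, (1 + 1/p^2) = (p^2 + 1)/p^2. Multiplying these fractions over p ∈ [2, 3, 5, 7] gives 650/441. (In the limit P → ∞ this tends to ζ(2)/ζ(4).)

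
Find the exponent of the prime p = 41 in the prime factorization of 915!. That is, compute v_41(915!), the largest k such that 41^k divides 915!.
v_41(915!) = 22

Legendre's formula: v_p(n!) = Σ_{k ≥ 1} ⌊n / p^k⌋. For p = 41, n = 915, the terms are:
  ⌊915/41^1⌋ = ⌊915/41⌋ = 22
(the next term ⌊915/41^2⌋ = 0, terminating the sum). Summing: v_41(915!) = 22 = 22.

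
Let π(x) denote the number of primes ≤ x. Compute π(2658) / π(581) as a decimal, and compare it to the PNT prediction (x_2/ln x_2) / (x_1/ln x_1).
π(2658)/π(581) = 384/106 ≈ 3.6226;  PNT prediction ≈ 3.6927.

π(581) = 106 and π(2658) = 384, so π(2658)/π(581) ≈ 3.6226. The PNT-predicted ratio is (2658/ln(2658)) / (581/ln(581)) ≈ 3.6927. The two agree to within a few percent, as expected.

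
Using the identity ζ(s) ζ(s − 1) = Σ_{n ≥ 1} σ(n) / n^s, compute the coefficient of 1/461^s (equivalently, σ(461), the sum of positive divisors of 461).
σ(461) = 462

In the product (Σ m^0/m^s)(Σ k / k^s) = Σ (Σ_{d | n} d) / n^s, the coefficient of 1/n^s is σ(n) = Σ_{d | n} d. For n = 461, divisors are [1, 461]; summing: σ(461) = 462.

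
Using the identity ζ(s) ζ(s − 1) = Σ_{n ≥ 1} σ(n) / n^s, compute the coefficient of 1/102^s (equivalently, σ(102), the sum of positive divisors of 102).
σ(102) = 216

In the product (Σ m^0/m^s)(Σ k / k^s) = Σ (Σ_{d | n} d) / n^s, the coefficient of 1/n^s is σ(n) = Σ_{d | n} d. For n = 102, divisors are [1, 2, 3, 6, 17, 34, 51, 102]; summing: σ(102) = 216.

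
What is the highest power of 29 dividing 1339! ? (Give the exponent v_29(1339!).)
v_29(1339!) = 47

Legendre's formula: v_p(n!) = Σ_{k ≥ 1} ⌊n / p^k⌋. For p = 29, n = 1339, the terms are:
  ⌊1339/29^1⌋ = ⌊1339/29⌋ = 46
  ⌊1339/29^2⌋ = ⌊1339/841⌋ = 1
(the next term ⌊1339/29^3⌋ = 0, terminating the sum). Summing: v_29(1339!) = 46 + 1 = 47.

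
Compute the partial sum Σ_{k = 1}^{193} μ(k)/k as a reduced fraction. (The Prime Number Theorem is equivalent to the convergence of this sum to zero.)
Σ μ(k)/k = -108331500605437710950785418534567110833343304074627982892699160353081840668/5235852010307657411589875040665398779019326387416343637163262528826681857165

Values of μ(k) for 1 ≤ k ≤ 193: μ(1) = 1, μ(2) = -1, μ(3) = -1, μ(5) = -1, μ(6) = 1, μ(7) = -1, μ(10) = 1, μ(11) = -1, μ(13) = -1, μ(14) = 1, μ(15) = 1, μ(17) = -1, μ(19) = -1, μ(21) = 1, μ(22) = 1, μ(23) = -1, μ(26) = 1, μ(29) = -1, μ(30) = -1, μ(31) = -1, μ(33) = 1, μ(34) = 1, μ(35) = 1, μ(37) = -1, μ(38) = 1, μ(39) = 1, μ(41) = -1, μ(42) = -1, μ(43) = -1, μ(46) = 1, μ(47) = -1, μ(51) = 1, μ(53) = -1, μ(55) = 1, μ(57) = 1, μ(58) = 1, μ(59) = -1, μ(61) = -1, μ(62) = 1, μ(65) = 1, μ(66) = -1, μ(67) = -1, μ(69) = 1, μ(70) = -1, μ(71) = -1, μ(73) = -1, μ(74) = 1, μ(77) = 1, μ(78) = -1, μ(79) = -1, μ(82) = 1, μ(83) = -1, μ(85) = 1, μ(86) = 1, μ(87) = 1, μ(89) = -1, μ(91) = 1, μ(93) = 1, μ(94) = 1, μ(95) = 1, μ(97) = -1, μ(101) = -1, μ(102) = -1, μ(103) = -1, μ(105) = -1, μ(106) = 1, μ(107) = -1, μ(109) = -1, μ(110) = -1, μ(111) = 1, μ(113) = -1, μ(114) = -1, μ(115) = 1, μ(118) = 1, μ(119) = 1, μ(122) = 1, μ(123) = 1, μ(127) = -1, μ(129) = 1, μ(130) = -1, μ(131) = -1, μ(133) = 1, μ(134) = 1, μ(137) = -1, μ(138) = -1, μ(139) = -1, μ(141) = 1, μ(142) = 1, μ(143) = 1, μ(145) = 1, μ(146) = 1, μ(149) = -1, μ(151) = -1, μ(154) = -1, μ(155) = 1, μ(157) = -1, μ(158) = 1, μ(159) = 1, μ(161) = 1, μ(163) = -1, μ(165) = -1, μ(166) = 1, μ(167) = -1, μ(170) = -1, μ(173) = -1, μ(174) = -1, μ(177) = 1, μ(178) = 1, μ(179) = -1, μ(181) = -1, μ(182) = -1, μ(183) = 1, μ(185) = 1, μ(186) = -1, μ(187) = 1, μ(190) = -1, μ(191) = -1, μ(193) = -1, with μ = 0 on non-squarefree integers. Summing μ(k)/k for k where μ(k) ≠ 0 gives -108331500605437710950785418534567110833343304074627982892699160353081840668/5235852010307657411589875040665398779019326387416343637163262528826681857165 ≈ -0.0207. (PNT ⟺ this sum → 0 as n → ∞.)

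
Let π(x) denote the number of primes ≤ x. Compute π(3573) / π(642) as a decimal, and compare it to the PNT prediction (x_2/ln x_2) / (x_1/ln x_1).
π(3573)/π(642) = 500/116 ≈ 4.3103;  PNT prediction ≈ 4.3977.

π(642) = 116 and π(3573) = 500, so π(3573)/π(642) ≈ 4.3103. The PNT-predicted ratio is (3573/ln(3573)) / (642/ln(642)) ≈ 4.3977. The two agree to within a few percent, as expected.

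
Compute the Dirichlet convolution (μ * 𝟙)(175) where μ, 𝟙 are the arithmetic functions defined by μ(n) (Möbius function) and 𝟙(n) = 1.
(μ * 𝟙)(175) = 0

Divisors of 175: [1, 5, 7, 25, 35, 175]. For each d | 175:
  d = 1: μ(1) · 𝟙(175/1) = 1 · 1 = 1
  d = 5: μ(5) · 𝟙(175/5) = -1 · 1 = -1
  d = 7: μ(7) · 𝟙(175/7) = -1 · 1 = -1
  d = 25: μ(25) · 𝟙(175/25) = 0 · 1 = 0
  d = 35: μ(35) · 𝟙(175/35) = 1 · 1 = 1
  d = 175: μ(175) · 𝟙(175/175) = 0 · 1 = 0
Summing: (μ * 𝟙)(175) = 1 + -1 + -1 + 0 + 1 + 0 = 0.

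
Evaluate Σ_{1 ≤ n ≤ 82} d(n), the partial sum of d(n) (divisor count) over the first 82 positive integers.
Σ_{n ≤ 82} d(n) = 377

Compute d(n) for each 1 ≤ n ≤ 82: d(1) = 1, d(2) = 2, d(3) = 2, d(4) = 3, d(5) = 2, d(6) = 4, d(7) = 2, d(8) = 4, d(9) = 3, d(10) = 4, d(11) = 2, d(12) = 6, d(13) = 2, d(14) = 4, d(15) = 4, d(16) = 5, d(17) = 2, d(18) = 6, d(19) = 2, d(20) = 6, d(21) = 4, d(22) = 4, d(23) = 2, d(24) = 8, d(25) = 3, d(26) = 4, d(27) = 4, d(28) = 6, d(29) = 2, d(30) = 8, d(31) = 2, d(32) = 6, d(33) = 4, d(34) = 4, d(35) = 4, d(36) = 9, d(37) = 2, d(38) = 4, d(39) = 4, d(40) = 8, d(41) = 2, d(42) = 8, d(43) = 2, d(44) = 6, d(45) = 6, d(46) = 4, d(47) = 2, d(48) = 10, d(49) = 3, d(50) = 6, d(51) = 4, d(52) = 6, d(53) = 2, d(54) = 8, d(55) = 4, d(56) = 8, d(57) = 4, d(58) = 4, d(59) = 2, d(60) = 12, d(61) = 2, d(62) = 4, d(63) = 6, d(64) = 7, d(65) = 4, d(66) = 8, d(67) = 2, d(68) = 6, d(69) = 4, d(70) = 8, d(71) = 2, d(72) = 12, d(73) = 2, d(74) = 4, d(75) = 6, d(76) = 6, d(77) = 4, d(78) = 8, d(79) = 2, d(80) = 10, d(81) = 5, d(82) = 4. Summing all 82 values: 377. (Dirichlet's divisor formula: Σ_{n ≤ x} d(n) = x ln(x) + (2γ − 1) x + O(√x). For x = 82, the asymptotic estimate is ≈ 374.01.)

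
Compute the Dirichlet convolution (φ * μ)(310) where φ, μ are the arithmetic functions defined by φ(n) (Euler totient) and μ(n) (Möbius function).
(φ * μ)(310) = 0

Divisors of 310: [1, 2, 5, 10, 31, 62, 155, 310]. For each d | 310:
  d = 1: φ(1) · μ(310/1) = 1 · -1 = -1
  d = 2: φ(2) · μ(310/2) = 1 · 1 = 1
  d = 5: φ(5) · μ(310/5) = 4 · 1 = 4
  d = 10: φ(10) · μ(310/10) = 4 · -1 = -4
  d = 31: φ(31) · μ(310/31) = 30 · 1 = 30
  d = 62: φ(62) · μ(310/62) = 30 · -1 = -30
  d = 155: φ(155) · μ(310/155) = 120 · -1 = -120
  d = 310: φ(310) · μ(310/310) = 120 · 1 = 120
Summing: (φ * μ)(310) = -1 + 1 + 4 + -4 + 30 + -30 + -120 + 120 = 0.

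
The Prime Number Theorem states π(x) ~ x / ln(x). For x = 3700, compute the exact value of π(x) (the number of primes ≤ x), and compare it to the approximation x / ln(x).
π(3700) = 516;  x/ln(x) ≈ 450.34;  relative error ≈ 12.73%.

Directly count primes up to 3700: π(3700) = 516. The PNT approximation gives 3700/ln(3700) ≈ 3700/8.21609 ≈ 450.34. Relative error (π(x) − x/ln(x)) / π(x) ≈ 12.73%; the approximation is known to undercount slightly (Li(x) is a better estimate).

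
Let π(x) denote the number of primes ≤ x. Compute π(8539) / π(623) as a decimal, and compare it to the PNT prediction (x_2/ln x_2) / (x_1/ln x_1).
π(8539)/π(623) = 1065/114 ≈ 9.3421;  PNT prediction ≈ 9.7426.

π(623) = 114 and π(8539) = 1065, so π(8539)/π(623) ≈ 9.3421. The PNT-predicted ratio is (8539/ln(8539)) / (623/ln(623)) ≈ 9.7426. The two agree to within a few percent, as expected.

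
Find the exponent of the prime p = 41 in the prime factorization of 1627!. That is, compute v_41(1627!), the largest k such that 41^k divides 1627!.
v_41(1627!) = 39

Legendre's formula: v_p(n!) = Σ_{k ≥ 1} ⌊n / p^k⌋. For p = 41, n = 1627, the terms are:
  ⌊1627/41^1⌋ = ⌊1627/41⌋ = 39
(the next term ⌊1627/41^2⌋ = 0, terminating the sum). Summing: v_41(1627!) = 39 = 39.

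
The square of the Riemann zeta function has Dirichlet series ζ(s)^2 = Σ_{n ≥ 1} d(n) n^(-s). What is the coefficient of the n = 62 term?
d(62) = 4

ζ(s)^2 = (Σ 1/m^s)(Σ 1/k^s). The coefficient of 1/n^s in the product is the number of ordered pairs (m, k) with mk = n, which equals d(n). For n = 62, divisors are [1, 2, 31, 62], so d(62) = 4.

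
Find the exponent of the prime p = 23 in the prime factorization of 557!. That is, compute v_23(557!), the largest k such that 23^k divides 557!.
v_23(557!) = 25

Legendre's formula: v_p(n!) = Σ_{k ≥ 1} ⌊n / p^k⌋. For p = 23, n = 557, the terms are:
  ⌊557/23^1⌋ = ⌊557/23⌋ = 24
  ⌊557/23^2⌋ = ⌊557/529⌋ = 1
(the next term ⌊557/23^3⌋ = 0, terminating the sum). Summing: v_23(557!) = 24 + 1 = 25.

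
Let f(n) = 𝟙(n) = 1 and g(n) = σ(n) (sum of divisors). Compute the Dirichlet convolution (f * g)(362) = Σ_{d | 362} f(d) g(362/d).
(𝟙 * σ)(362) = 732

Divisors of 362: [1, 2, 181, 362]. For each d | 362:
  d = 1: 𝟙(1) · σ(362/1) = 1 · 546 = 546
  d = 2: 𝟙(2) · σ(362/2) = 1 · 182 = 182
  d = 181: 𝟙(181) · σ(362/181) = 1 · 3 = 3
  d = 362: 𝟙(362) · σ(362/362) = 1 · 1 = 1
Summing: (𝟙 * σ)(362) = 546 + 182 + 3 + 1 = 732.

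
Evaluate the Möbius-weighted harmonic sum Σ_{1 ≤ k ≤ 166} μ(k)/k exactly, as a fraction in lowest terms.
Σ μ(k)/k = 37147735201867736136071528218126880862180532757536149798011737/2883076109987975829511815017668067153282692007803033159928034405

Values of μ(k) for 1 ≤ k ≤ 166: μ(1) = 1, μ(2) = -1, μ(3) = -1, μ(5) = -1, μ(6) = 1, μ(7) = -1, μ(10) = 1, μ(11) = -1, μ(13) = -1, μ(14) = 1, μ(15) = 1, μ(17) = -1, μ(19) = -1, μ(21) = 1, μ(22) = 1, μ(23) = -1, μ(26) = 1, μ(29) = -1, μ(30) = -1, μ(31) = -1, μ(33) = 1, μ(34) = 1, μ(35) = 1, μ(37) = -1, μ(38) = 1, μ(39) = 1, μ(41) = -1, μ(42) = -1, μ(43) = -1, μ(46) = 1, μ(47) = -1, μ(51) = 1, μ(53) = -1, μ(55) = 1, μ(57) = 1, μ(58) = 1, μ(59) = -1, μ(61) = -1, μ(62) = 1, μ(65) = 1, μ(66) = -1, μ(67) = -1, μ(69) = 1, μ(70) = -1, μ(71) = -1, μ(73) = -1, μ(74) = 1, μ(77) = 1, μ(78) = -1, μ(79) = -1, μ(82) = 1, μ(83) = -1, μ(85) = 1, μ(86) = 1, μ(87) = 1, μ(89) = -1, μ(91) = 1, μ(93) = 1, μ(94) = 1, μ(95) = 1, μ(97) = -1, μ(101) = -1, μ(102) = -1, μ(103) = -1, μ(105) = -1, μ(106) = 1, μ(107) = -1, μ(109) = -1, μ(110) = -1, μ(111) = 1, μ(113) = -1, μ(114) = -1, μ(115) = 1, μ(118) = 1, μ(119) = 1, μ(122) = 1, μ(123) = 1, μ(127) = -1, μ(129) = 1, μ(130) = -1, μ(131) = -1, μ(133) = 1, μ(134) = 1, μ(137) = -1, μ(138) = -1, μ(139) = -1, μ(141) = 1, μ(142) = 1, μ(143) = 1, μ(145) = 1, μ(146) = 1, μ(149) = -1, μ(151) = -1, μ(154) = -1, μ(155) = 1, μ(157) = -1, μ(158) = 1, μ(159) = 1, μ(161) = 1, μ(163) = -1, μ(165) = -1, μ(166) = 1, with μ = 0 on non-squarefree integers. Summing μ(k)/k for k where μ(k) ≠ 0 gives 37147735201867736136071528218126880862180532757536149798011737/2883076109987975829511815017668067153282692007803033159928034405 ≈ 0.0129. (PNT ⟺ this sum → 0 as n → ∞.)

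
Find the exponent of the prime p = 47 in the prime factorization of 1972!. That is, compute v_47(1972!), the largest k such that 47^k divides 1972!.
v_47(1972!) = 41

Legendre's formula: v_p(n!) = Σ_{k ≥ 1} ⌊n / p^k⌋. For p = 47, n = 1972, the terms are:
  ⌊1972/47^1⌋ = ⌊1972/47⌋ = 41
(the next term ⌊1972/47^2⌋ = 0, terminating the sum). Summing: v_47(1972!) = 41 = 41.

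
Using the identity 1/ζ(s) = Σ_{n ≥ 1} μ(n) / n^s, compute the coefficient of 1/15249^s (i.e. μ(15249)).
μ(15249) = 1

Factor n = 15249 = 3 · 13 · 17 · 23. μ(n) = 0 if any exponent ≥ 2 (not squarefree); otherwise μ(n) = (−1)^{ω(n)} where ω(n) is the number of distinct prime factors. Applying: μ(15249) = 1.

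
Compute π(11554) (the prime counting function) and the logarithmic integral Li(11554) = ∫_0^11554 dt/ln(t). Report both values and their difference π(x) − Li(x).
π(11554) = 1392;  Li(11554) ≈ 1413.52;  π(x) − Li(x) ≈ -21.52.

Direct count of primes ≤ 11554 gives π(11554) = 1392. Numerical evaluation of the logarithmic integral gives Li(11554) ≈ 1413.52. The difference π(x) − Li(x) ≈ -21.52 is typically negative for small/moderate x (Li(x) overestimates), though Littlewood's theorem shows this sign changes infinitely often.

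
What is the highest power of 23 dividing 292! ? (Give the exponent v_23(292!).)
v_23(292!) = 12

Legendre's formula: v_p(n!) = Σ_{k ≥ 1} ⌊n / p^k⌋. For p = 23, n = 292, the terms are:
  ⌊292/23^1⌋ = ⌊292/23⌋ = 12
(the next term ⌊292/23^2⌋ = 0, terminating the sum). Summing: v_23(292!) = 12 = 12.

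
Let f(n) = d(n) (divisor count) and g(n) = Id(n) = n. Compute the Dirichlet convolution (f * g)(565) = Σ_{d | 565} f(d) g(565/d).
(d * Id)(565) = 805

Divisors of 565: [1, 5, 113, 565]. For each d | 565:
  d = 1: d(1) · Id(565/1) = 1 · 565 = 565
  d = 5: d(5) · Id(565/5) = 2 · 113 = 226
  d = 113: d(113) · Id(565/113) = 2 · 5 = 10
  d = 565: d(565) · Id(565/565) = 4 · 1 = 4
Summing: (d * Id)(565) = 565 + 226 + 10 + 4 = 805.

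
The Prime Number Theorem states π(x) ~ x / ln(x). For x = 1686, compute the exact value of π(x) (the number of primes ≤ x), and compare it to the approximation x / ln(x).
π(1686) = 263;  x/ln(x) ≈ 226.91;  relative error ≈ 13.72%.

Directly count primes up to 1686: π(1686) = 263. The PNT approximation gives 1686/ln(1686) ≈ 1686/7.43011 ≈ 226.91. Relative error (π(x) − x/ln(x)) / π(x) ≈ 13.72%; the approximation is known to undercount slightly (Li(x) is a better estimate).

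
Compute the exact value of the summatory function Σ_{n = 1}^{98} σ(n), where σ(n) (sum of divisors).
Σ_{n ≤ 98} σ(n) = 7926

Compute σ(n) for each 1 ≤ n ≤ 98: σ(1) = 1, σ(2) = 3, σ(3) = 4, σ(4) = 7, σ(5) = 6, σ(6) = 12, σ(7) = 8, σ(8) = 15, σ(9) = 13, σ(10) = 18, σ(11) = 12, σ(12) = 28, σ(13) = 14, σ(14) = 24, σ(15) = 24, σ(16) = 31, σ(17) = 18, σ(18) = 39, σ(19) = 20, σ(20) = 42, σ(21) = 32, σ(22) = 36, σ(23) = 24, σ(24) = 60, σ(25) = 31, σ(26) = 42, σ(27) = 40, σ(28) = 56, σ(29) = 30, σ(30) = 72, σ(31) = 32, σ(32) = 63, σ(33) = 48, σ(34) = 54, σ(35) = 48, σ(36) = 91, σ(37) = 38, σ(38) = 60, σ(39) = 56, σ(40) = 90, σ(41) = 42, σ(42) = 96, σ(43) = 44, σ(44) = 84, σ(45) = 78, σ(46) = 72, σ(47) = 48, σ(48) = 124, σ(49) = 57, σ(50) = 93, σ(51) = 72, σ(52) = 98, σ(53) = 54, σ(54) = 120, σ(55) = 72, σ(56) = 120, σ(57) = 80, σ(58) = 90, σ(59) = 60, σ(60) = 168, σ(61) = 62, σ(62) = 96, σ(63) = 104, σ(64) = 127, σ(65) = 84, σ(66) = 144, σ(67) = 68, σ(68) = 126, σ(69) = 96, σ(70) = 144, σ(71) = 72, σ(72) = 195, σ(73) = 74, σ(74) = 114, σ(75) = 124, σ(76) = 140, σ(77) = 96, σ(78) = 168, σ(79) = 80, σ(80) = 186, σ(81) = 121, σ(82) = 126, σ(83) = 84, σ(84) = 224, σ(85) = 108, σ(86) = 132, σ(87) = 120, σ(88) = 180, σ(89) = 90, σ(90) = 234, σ(91) = 112, σ(92) = 168, σ(93) = 128, σ(94) = 144, σ(95) = 120, σ(96) = 252, σ(97) = 98, σ(98) = 171. Summing all 98 values: 7926. (Average order: Σ_{n ≤ x} σ(n) ~ (π²/12) x². For x = 98, (π²/12)·98² ≈ 7898.97.)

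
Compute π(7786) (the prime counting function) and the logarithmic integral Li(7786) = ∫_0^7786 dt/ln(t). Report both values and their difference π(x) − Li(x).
π(7786) = 985;  Li(7786) ≈ 1002.57;  π(x) − Li(x) ≈ -17.57.

Direct count of primes ≤ 7786 gives π(7786) = 985. Numerical evaluation of the logarithmic integral gives Li(7786) ≈ 1002.57. The difference π(x) − Li(x) ≈ -17.57 is typically negative for small/moderate x (Li(x) overestimates), though Littlewood's theorem shows this sign changes infinitely often.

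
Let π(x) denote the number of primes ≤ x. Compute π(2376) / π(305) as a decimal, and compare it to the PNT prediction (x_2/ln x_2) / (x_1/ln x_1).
π(2376)/π(305) = 351/62 ≈ 5.6613;  PNT prediction ≈ 5.7328.

π(305) = 62 and π(2376) = 351, so π(2376)/π(305) ≈ 5.6613. The PNT-predicted ratio is (2376/ln(2376)) / (305/ln(305)) ≈ 5.7328. The two agree to within a few percent, as expected.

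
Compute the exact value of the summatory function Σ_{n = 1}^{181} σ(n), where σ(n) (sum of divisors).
Σ_{n ≤ 181} σ(n) = 27002

Compute σ(n) for each 1 ≤ n ≤ 181: σ(1) = 1, σ(2) = 3, σ(3) = 4, σ(4) = 7, σ(5) = 6, σ(6) = 12, σ(7) = 8, σ(8) = 15, σ(9) = 13, σ(10) = 18, σ(11) = 12, σ(12) = 28, σ(13) = 14, σ(14) = 24, σ(15) = 24, σ(16) = 31, σ(17) = 18, σ(18) = 39, σ(19) = 20, σ(20) = 42, σ(21) = 32, σ(22) = 36, σ(23) = 24, σ(24) = 60, σ(25) = 31, σ(26) = 42, σ(27) = 40, σ(28) = 56, σ(29) = 30, σ(30) = 72, σ(31) = 32, σ(32) = 63, σ(33) = 48, σ(34) = 54, σ(35) = 48, σ(36) = 91, σ(37) = 38, σ(38) = 60, σ(39) = 56, σ(40) = 90, σ(41) = 42, σ(42) = 96, σ(43) = 44, σ(44) = 84, σ(45) = 78, σ(46) = 72, σ(47) = 48, σ(48) = 124, σ(49) = 57, σ(50) = 93, σ(51) = 72, σ(52) = 98, σ(53) = 54, σ(54) = 120, σ(55) = 72, σ(56) = 120, σ(57) = 80, σ(58) = 90, σ(59) = 60, σ(60) = 168, σ(61) = 62, σ(62) = 96, σ(63) = 104, σ(64) = 127, σ(65) = 84, σ(66) = 144, σ(67) = 68, σ(68) = 126, σ(69) = 96, σ(70) = 144, σ(71) = 72, σ(72) = 195, σ(73) = 74, σ(74) = 114, σ(75) = 124, σ(76) = 140, σ(77) = 96, σ(78) = 168, σ(79) = 80, σ(80) = 186, σ(81) = 121, σ(82) = 126, σ(83) = 84, σ(84) = 224, σ(85) = 108, σ(86) = 132, σ(87) = 120, σ(88) = 180, σ(89) = 90, σ(90) = 234, σ(91) = 112, σ(92) = 168, σ(93) = 128, σ(94) = 144, σ(95) = 120, σ(96) = 252, σ(97) = 98, σ(98) = 171, σ(99) = 156, σ(100) = 217, σ(101) = 102, σ(102) = 216, σ(103) = 104, σ(104) = 210, σ(105) = 192, σ(106) = 162, σ(107) = 108, σ(108) = 280, σ(109) = 110, σ(110) = 216, σ(111) = 152, σ(112) = 248, σ(113) = 114, σ(114) = 240, σ(115) = 144, σ(116) = 210, σ(117) = 182, σ(118) = 180, σ(119) = 144, σ(120) = 360, σ(121) = 133, σ(122) = 186, σ(123) = 168, σ(124) = 224, σ(125) = 156, σ(126) = 312, σ(127) = 128, σ(128) = 255, σ(129) = 176, σ(130) = 252, σ(131) = 132, σ(132) = 336, σ(133) = 160, σ(134) = 204, σ(135) = 240, σ(136) = 270, σ(137) = 138, σ(138) = 288, σ(139) = 140, σ(140) = 336, σ(141) = 192, σ(142) = 216, σ(143) = 168, σ(144) = 403, σ(145) = 180, σ(146) = 222, σ(147) = 228, σ(148) = 266, σ(149) = 150, σ(150) = 372, σ(151) = 152, σ(152) = 300, σ(153) = 234, σ(154) = 288, σ(155) = 192, σ(156) = 392, σ(157) = 158, σ(158) = 240, σ(159) = 216, σ(160) = 378, σ(161) = 192, σ(162) = 363, σ(163) = 164, σ(164) = 294, σ(165) = 288, σ(166) = 252, σ(167) = 168, σ(168) = 480, σ(169) = 183, σ(170) = 324, σ(171) = 260, σ(172) = 308, σ(173) = 174, σ(174) = 360, σ(175) = 248, σ(176) = 372, σ(177) = 240, σ(178) = 270, σ(179) = 180, σ(180) = 546, σ(181) = 182. Summing all 181 values: 27002. (Average order: Σ_{n ≤ x} σ(n) ~ (π²/12) x². For x = 181, (π²/12)·181² ≈ 26944.84.)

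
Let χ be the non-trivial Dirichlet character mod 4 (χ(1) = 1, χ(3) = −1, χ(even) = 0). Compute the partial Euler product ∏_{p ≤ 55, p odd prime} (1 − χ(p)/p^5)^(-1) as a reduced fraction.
∏ = 241552412610573346540717288090615330738043013683948985221451329316738054554305/242484077809603940117660402752750309983134701869309180441833184178683110227968

The odd primes p ≤ 55 are [3, 5, 7, 11, 13, 17, 19, 23, 29, 31, 37, 41, 43, 47, 53]. For each, χ(p) = 1 if p ≡ 1 mod 4, χ(p) = −1 if p ≡ 3 mod 4. Taking (1 − χ(p)/p^5)^(-1) = p^5/(p^5 − χ(p)): (1 − (-1)/3^5)^(-1) · (1 − (1)/5^5)^(-1) · (1 − (-1)/7^5)^(-1) · (1 − (-1)/11^5)^(-1) · (1 − (1)/13^5)^(-1) · (1 − (1)/17^5)^(-1) · (1 − (-1)/19^5)^(-1) · (1 − (-1)/23^5)^(-1) · (1 − (1)/29^5)^(-1) · (1 − (-1)/31^5)^(-1) · (1 − (1)/37^5)^(-1) · (1 − (1)/41^5)^(-1) · (1 − (-1)/43^5)^(-1) · (1 − (-1)/47^5)^(-1) · (1 − (1)/53^5)^(-1) = 241552412610573346540717288090615330738043013683948985221451329316738054554305/242484077809603940117660402752750309983134701869309180441833184178683110227968.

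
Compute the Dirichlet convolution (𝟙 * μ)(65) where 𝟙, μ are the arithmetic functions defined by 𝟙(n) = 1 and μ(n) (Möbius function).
(𝟙 * μ)(65) = 0

Divisors of 65: [1, 5, 13, 65]. For each d | 65:
  d = 1: 𝟙(1) · μ(65/1) = 1 · 1 = 1
  d = 5: 𝟙(5) · μ(65/5) = 1 · -1 = -1
  d = 13: 𝟙(13) · μ(65/13) = 1 · -1 = -1
  d = 65: 𝟙(65) · μ(65/65) = 1 · 1 = 1
Summing: (𝟙 * μ)(65) = 1 + -1 + -1 + 1 = 0.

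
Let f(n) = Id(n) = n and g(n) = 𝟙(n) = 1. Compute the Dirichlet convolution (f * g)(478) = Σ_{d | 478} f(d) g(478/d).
(Id * 𝟙)(478) = 720

Divisors of 478: [1, 2, 239, 478]. For each d | 478:
  d = 1: Id(1) · 𝟙(478/1) = 1 · 1 = 1
  d = 2: Id(2) · 𝟙(478/2) = 2 · 1 = 2
  d = 239: Id(239) · 𝟙(478/239) = 239 · 1 = 239
  d = 478: Id(478) · 𝟙(478/478) = 478 · 1 = 478
Summing: (Id * 𝟙)(478) = 1 + 2 + 239 + 478 = 720.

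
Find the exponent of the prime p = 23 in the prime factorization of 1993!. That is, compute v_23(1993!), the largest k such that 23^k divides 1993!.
v_23(1993!) = 89

Legendre's formula: v_p(n!) = Σ_{k ≥ 1} ⌊n / p^k⌋. For p = 23, n = 1993, the terms are:
  ⌊1993/23^1⌋ = ⌊1993/23⌋ = 86
  ⌊1993/23^2⌋ = ⌊1993/529⌋ = 3
(the next term ⌊1993/23^3⌋ = 0, terminating the sum). Summing: v_23(1993!) = 86 + 3 = 89.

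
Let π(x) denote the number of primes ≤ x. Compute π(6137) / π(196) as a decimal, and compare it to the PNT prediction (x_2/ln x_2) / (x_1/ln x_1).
π(6137)/π(196) = 800/44 ≈ 18.1818;  PNT prediction ≈ 18.9478.

π(196) = 44 and π(6137) = 800, so π(6137)/π(196) ≈ 18.1818. The PNT-predicted ratio is (6137/ln(6137)) / (196/ln(196)) ≈ 18.9478. The two agree to within a few percent, as expected.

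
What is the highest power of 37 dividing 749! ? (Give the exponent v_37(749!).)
v_37(749!) = 20

Legendre's formula: v_p(n!) = Σ_{k ≥ 1} ⌊n / p^k⌋. For p = 37, n = 749, the terms are:
  ⌊749/37^1⌋ = ⌊749/37⌋ = 20
(the next term ⌊749/37^2⌋ = 0, terminating the sum). Summing: v_37(749!) = 20 = 20.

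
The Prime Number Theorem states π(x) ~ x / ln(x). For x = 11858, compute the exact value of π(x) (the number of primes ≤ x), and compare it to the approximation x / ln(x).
π(11858) = 1421;  x/ln(x) ≈ 1264.08;  relative error ≈ 11.04%.

Directly count primes up to 11858: π(11858) = 1421. The PNT approximation gives 11858/ln(11858) ≈ 11858/9.38076 ≈ 1264.08. Relative error (π(x) − x/ln(x)) / π(x) ≈ 11.04%; the approximation is known to undercount slightly (Li(x) is a better estimate).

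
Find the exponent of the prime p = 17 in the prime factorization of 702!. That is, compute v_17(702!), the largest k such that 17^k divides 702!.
v_17(702!) = 43

Legendre's formula: v_p(n!) = Σ_{k ≥ 1} ⌊n / p^k⌋. For p = 17, n = 702, the terms are:
  ⌊702/17^1⌋ = ⌊702/17⌋ = 41
  ⌊702/17^2⌋ = ⌊702/289⌋ = 2
(the next term ⌊702/17^3⌋ = 0, terminating the sum). Summing: v_17(702!) = 41 + 2 = 43.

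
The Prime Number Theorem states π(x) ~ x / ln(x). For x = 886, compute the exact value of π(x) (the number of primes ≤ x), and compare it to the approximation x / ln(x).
π(886) = 153;  x/ln(x) ≈ 130.55;  relative error ≈ 14.67%.

Directly count primes up to 886: π(886) = 153. The PNT approximation gives 886/ln(886) ≈ 886/6.78672 ≈ 130.55. Relative error (π(x) − x/ln(x)) / π(x) ≈ 14.67%; the approximation is known to undercount slightly (Li(x) is a better estimate).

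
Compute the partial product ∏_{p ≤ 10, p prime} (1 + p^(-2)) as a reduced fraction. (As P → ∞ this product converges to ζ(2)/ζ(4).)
∏ = 650/441

The primes p ≤ 10 are [2, 3, 5, 7]. For each, (1 + 1/p^2) = (p^2 + 1)/p^2. Multiplying these fractions over p ∈ [2, 3, 5, 7] gives 650/441. (In the limit P → ∞ this tends to ζ(2)/ζ(4).)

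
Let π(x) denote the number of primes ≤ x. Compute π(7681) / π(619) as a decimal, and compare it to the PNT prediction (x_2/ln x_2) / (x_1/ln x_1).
π(7681)/π(619) = 974/114 ≈ 8.5439;  PNT prediction ≈ 8.9157.

π(619) = 114 and π(7681) = 974, so π(7681)/π(619) ≈ 8.5439. The PNT-predicted ratio is (7681/ln(7681)) / (619/ln(619)) ≈ 8.9157. The two agree to within a few percent, as expected.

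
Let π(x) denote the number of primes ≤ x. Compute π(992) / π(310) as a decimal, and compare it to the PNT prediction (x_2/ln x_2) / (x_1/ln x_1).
π(992)/π(310) = 167/63 ≈ 2.6508;  PNT prediction ≈ 2.6605.

π(310) = 63 and π(992) = 167, so π(992)/π(310) ≈ 2.6508. The PNT-predicted ratio is (992/ln(992)) / (310/ln(310)) ≈ 2.6605. The two agree to within a few percent, as expected.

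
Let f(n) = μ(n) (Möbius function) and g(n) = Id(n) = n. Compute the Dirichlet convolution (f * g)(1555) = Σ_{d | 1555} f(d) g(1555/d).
(μ * Id)(1555) = 1240

Divisors of 1555: [1, 5, 311, 1555]. For each d | 1555:
  d = 1: μ(1) · Id(1555/1) = 1 · 1555 = 1555
  d = 5: μ(5) · Id(1555/5) = -1 · 311 = -311
  d = 311: μ(311) · Id(1555/311) = -1 · 5 = -5
  d = 1555: μ(1555) · Id(1555/1555) = 1 · 1 = 1
Summing: (μ * Id)(1555) = 1555 + -311 + -5 + 1 = 1240.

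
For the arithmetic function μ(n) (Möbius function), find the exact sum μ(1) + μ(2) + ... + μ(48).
Σ_{n ≤ 48} μ(n) = -3

Compute μ(n) for each 1 ≤ n ≤ 48: μ(1) = 1, μ(2) = -1, μ(3) = -1, μ(4) = 0, μ(5) = -1, μ(6) = 1, μ(7) = -1, μ(8) = 0, μ(9) = 0, μ(10) = 1, μ(11) = -1, μ(12) = 0, μ(13) = -1, μ(14) = 1, μ(15) = 1, μ(16) = 0, μ(17) = -1, μ(18) = 0, μ(19) = -1, μ(20) = 0, μ(21) = 1, μ(22) = 1, μ(23) = -1, μ(24) = 0, μ(25) = 0, μ(26) = 1, μ(27) = 0, μ(28) = 0, μ(29) = -1, μ(30) = -1, μ(31) = -1, μ(32) = 0, μ(33) = 1, μ(34) = 1, μ(35) = 1, μ(36) = 0, μ(37) = -1, μ(38) = 1, μ(39) = 1, μ(40) = 0, μ(41) = -1, μ(42) = -1, μ(43) = -1, μ(44) = 0, μ(45) = 0, μ(46) = 1, μ(47) = -1, μ(48) = 0. Summing all 48 values: -3. (Mertens function M(x) = Σ_{n ≤ x} μ(n); on average M(x) should be small (PNT ⟺ M(x) = o(x)).)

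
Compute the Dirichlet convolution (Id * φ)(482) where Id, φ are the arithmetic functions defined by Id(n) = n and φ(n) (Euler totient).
(Id * φ)(482) = 1443

Divisors of 482: [1, 2, 241, 482]. For each d | 482:
  d = 1: Id(1) · φ(482/1) = 1 · 240 = 240
  d = 2: Id(2) · φ(482/2) = 2 · 240 = 480
  d = 241: Id(241) · φ(482/241) = 241 · 1 = 241
  d = 482: Id(482) · φ(482/482) = 482 · 1 = 482
Summing: (Id * φ)(482) = 240 + 480 + 241 + 482 = 1443.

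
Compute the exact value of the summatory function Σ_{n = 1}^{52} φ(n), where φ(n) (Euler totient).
Σ_{n ≤ 52} φ(n) = 830

Compute φ(n) for each 1 ≤ n ≤ 52: φ(1) = 1, φ(2) = 1, φ(3) = 2, φ(4) = 2, φ(5) = 4, φ(6) = 2, φ(7) = 6, φ(8) = 4, φ(9) = 6, φ(10) = 4, φ(11) = 10, φ(12) = 4, φ(13) = 12, φ(14) = 6, φ(15) = 8, φ(16) = 8, φ(17) = 16, φ(18) = 6, φ(19) = 18, φ(20) = 8, φ(21) = 12, φ(22) = 10, φ(23) = 22, φ(24) = 8, φ(25) = 20, φ(26) = 12, φ(27) = 18, φ(28) = 12, φ(29) = 28, φ(30) = 8, φ(31) = 30, φ(32) = 16, φ(33) = 20, φ(34) = 16, φ(35) = 24, φ(36) = 12, φ(37) = 36, φ(38) = 18, φ(39) = 24, φ(40) = 16, φ(41) = 40, φ(42) = 12, φ(43) = 42, φ(44) = 20, φ(45) = 24, φ(46) = 22, φ(47) = 46, φ(48) = 16, φ(49) = 42, φ(50) = 20, φ(51) = 32, φ(52) = 24. Summing all 52 values: 830. (Average order: Σ_{n ≤ x} φ(n) ~ (3/π²) x². For x = 52, (3/π²)·52² ≈ 821.92.)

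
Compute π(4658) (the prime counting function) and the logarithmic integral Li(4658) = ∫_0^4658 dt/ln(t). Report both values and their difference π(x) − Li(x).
π(4658) = 630;  Li(4658) ≈ 643.96;  π(x) − Li(x) ≈ -13.96.

Direct count of primes ≤ 4658 gives π(4658) = 630. Numerical evaluation of the logarithmic integral gives Li(4658) ≈ 643.96. The difference π(x) − Li(x) ≈ -13.96 is typically negative for small/moderate x (Li(x) overestimates), though Littlewood's theorem shows this sign changes infinitely often.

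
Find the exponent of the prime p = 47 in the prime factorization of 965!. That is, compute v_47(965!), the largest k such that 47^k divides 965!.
v_47(965!) = 20

Legendre's formula: v_p(n!) = Σ_{k ≥ 1} ⌊n / p^k⌋. For p = 47, n = 965, the terms are:
  ⌊965/47^1⌋ = ⌊965/47⌋ = 20
(the next term ⌊965/47^2⌋ = 0, terminating the sum). Summing: v_47(965!) = 20 = 20.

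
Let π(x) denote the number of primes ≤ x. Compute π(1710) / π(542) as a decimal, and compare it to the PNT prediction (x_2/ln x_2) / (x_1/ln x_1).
π(1710)/π(542) = 267/100 ≈ 2.6700;  PNT prediction ≈ 2.6680.

π(542) = 100 and π(1710) = 267, so π(1710)/π(542) ≈ 2.6700. The PNT-predicted ratio is (1710/ln(1710)) / (542/ln(542)) ≈ 2.6680. The two agree to within a few percent, as expected.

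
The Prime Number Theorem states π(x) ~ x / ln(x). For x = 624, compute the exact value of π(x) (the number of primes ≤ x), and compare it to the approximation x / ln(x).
π(624) = 114;  x/ln(x) ≈ 96.95;  relative error ≈ 14.95%.

Directly count primes up to 624: π(624) = 114. The PNT approximation gives 624/ln(624) ≈ 624/6.43615 ≈ 96.95. Relative error (π(x) − x/ln(x)) / π(x) ≈ 14.95%; the approximation is known to undercount slightly (Li(x) is a better estimate).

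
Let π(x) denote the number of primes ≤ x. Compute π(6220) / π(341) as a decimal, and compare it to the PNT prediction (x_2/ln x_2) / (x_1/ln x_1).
π(6220)/π(341) = 809/68 ≈ 11.8971;  PNT prediction ≈ 12.1774.

π(341) = 68 and π(6220) = 809, so π(6220)/π(341) ≈ 11.8971. The PNT-predicted ratio is (6220/ln(6220)) / (341/ln(341)) ≈ 12.1774. The two agree to within a few percent, as expected.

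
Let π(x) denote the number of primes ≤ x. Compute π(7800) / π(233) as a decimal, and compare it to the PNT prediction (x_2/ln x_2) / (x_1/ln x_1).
π(7800)/π(233) = 987/51 ≈ 19.3529;  PNT prediction ≈ 20.3619.

π(233) = 51 and π(7800) = 987, so π(7800)/π(233) ≈ 19.3529. The PNT-predicted ratio is (7800/ln(7800)) / (233/ln(233)) ≈ 20.3619. The two agree to within a few percent, as expected.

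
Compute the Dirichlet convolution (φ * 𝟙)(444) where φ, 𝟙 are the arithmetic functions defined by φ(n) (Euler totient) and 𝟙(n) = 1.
(φ * 𝟙)(444) = 444

Divisors of 444: [1, 2, 3, 4, 6, 12, 37, 74, 111, 148, 222, 444]. For each d | 444:
  d = 1: φ(1) · 𝟙(444/1) = 1 · 1 = 1
  d = 2: φ(2) · 𝟙(444/2) = 1 · 1 = 1
  d = 3: φ(3) · 𝟙(444/3) = 2 · 1 = 2
  d = 4: φ(4) · 𝟙(444/4) = 2 · 1 = 2
  d = 6: φ(6) · 𝟙(444/6) = 2 · 1 = 2
  d = 12: φ(12) · 𝟙(444/12) = 4 · 1 = 4
  d = 37: φ(37) · 𝟙(444/37) = 36 · 1 = 36
  d = 74: φ(74) · 𝟙(444/74) = 36 · 1 = 36
  d = 111: φ(111) · 𝟙(444/111) = 72 · 1 = 72
  d = 148: φ(148) · 𝟙(444/148) = 72 · 1 = 72
  d = 222: φ(222) · 𝟙(444/222) = 72 · 1 = 72
  d = 444: φ(444) · 𝟙(444/444) = 144 · 1 = 144
Summing: (φ * 𝟙)(444) = 1 + 1 + 2 + 2 + 2 + 4 + 36 + 36 + 72 + 72 + 72 + 144 = 444.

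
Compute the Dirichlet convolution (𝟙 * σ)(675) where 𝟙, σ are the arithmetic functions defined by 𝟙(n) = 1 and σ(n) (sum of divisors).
(𝟙 * σ)(675) = 2204

Divisors of 675: [1, 3, 5, 9, 15, 25, 27, 45, 75, 135, 225, 675]. For each d | 675:
  d = 1: 𝟙(1) · σ(675/1) = 1 · 1240 = 1240
  d = 3: 𝟙(3) · σ(675/3) = 1 · 403 = 403
  d = 5: 𝟙(5) · σ(675/5) = 1 · 240 = 240
  d = 9: 𝟙(9) · σ(675/9) = 1 · 124 = 124
  d = 15: 𝟙(15) · σ(675/15) = 1 · 78 = 78
  d = 25: 𝟙(25) · σ(675/25) = 1 · 40 = 40
  d = 27: 𝟙(27) · σ(675/27) = 1 · 31 = 31
  d = 45: 𝟙(45) · σ(675/45) = 1 · 24 = 24
  d = 75: 𝟙(75) · σ(675/75) = 1 · 13 = 13
  d = 135: 𝟙(135) · σ(675/135) = 1 · 6 = 6
  d = 225: 𝟙(225) · σ(675/225) = 1 · 4 = 4
  d = 675: 𝟙(675) · σ(675/675) = 1 · 1 = 1
Summing: (𝟙 * σ)(675) = 1240 + 403 + 240 + 124 + 78 + 40 + 31 + 24 + 13 + 6 + 4 + 1 = 2204.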